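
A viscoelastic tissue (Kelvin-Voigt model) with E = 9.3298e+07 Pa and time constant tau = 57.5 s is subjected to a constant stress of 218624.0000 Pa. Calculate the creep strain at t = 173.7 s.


epsilon(t) = (sigma/E) * (1 - exp(-t/tau))
sigma/E = 218624.0000 / 9.3298e+07 = 0.0023
exp(-t/tau) = exp(-173.7 / 57.5) = 0.0488
epsilon = 0.0023 * (1 - 0.0488)
epsilon = 0.0022


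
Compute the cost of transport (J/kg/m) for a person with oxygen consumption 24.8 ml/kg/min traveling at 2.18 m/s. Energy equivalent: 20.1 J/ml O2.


Power per kg = VO2 * 20.1 / 60
Power per kg = 24.8 * 20.1 / 60 = 8.3080 W/kg
Cost = power_per_kg / speed
Cost = 8.3080 / 2.18
Cost = 3.8110


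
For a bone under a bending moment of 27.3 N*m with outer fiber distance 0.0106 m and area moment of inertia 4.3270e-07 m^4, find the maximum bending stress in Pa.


sigma = M * c / I
sigma = 27.3 * 0.0106 / 4.3270e-07
M * c = 0.2894
sigma = 668777.4440


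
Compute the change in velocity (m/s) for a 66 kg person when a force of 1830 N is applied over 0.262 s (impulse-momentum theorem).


J = F * dt = 1830 * 0.262 = 479.4600 N*s
delta_v = J / m
delta_v = 479.4600 / 66
delta_v = 7.2645


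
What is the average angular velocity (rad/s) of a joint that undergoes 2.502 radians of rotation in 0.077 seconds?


omega = delta_theta / delta_t
omega = 2.502 / 0.077
omega = 32.4935


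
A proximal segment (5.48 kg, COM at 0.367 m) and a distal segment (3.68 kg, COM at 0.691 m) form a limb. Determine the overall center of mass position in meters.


COM = (m1*x1 + m2*x2) / (m1 + m2)
COM = (5.48*0.367 + 3.68*0.691) / (5.48 + 3.68)
Numerator = 4.5540
Denominator = 9.1600
COM = 0.4972


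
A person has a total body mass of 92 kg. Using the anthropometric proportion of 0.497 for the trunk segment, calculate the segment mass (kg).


m_segment = body_mass * fraction
m_segment = 92 * 0.497
m_segment = 45.7240


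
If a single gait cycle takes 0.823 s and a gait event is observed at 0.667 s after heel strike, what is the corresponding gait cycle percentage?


pct = (event_time / cycle_time) * 100
pct = (0.667 / 0.823) * 100
ratio = 0.8104
pct = 81.0450


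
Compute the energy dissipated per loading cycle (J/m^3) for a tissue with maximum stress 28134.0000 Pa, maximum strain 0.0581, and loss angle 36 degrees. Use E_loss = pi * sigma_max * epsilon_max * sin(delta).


E_loss = pi * sigma_max * epsilon_max * sin(delta)
delta = 36 deg = 0.6283 rad
sin(delta) = 0.5878
E_loss = pi * 28134.0000 * 0.0581 * 0.5878
E_loss = 3018.3957


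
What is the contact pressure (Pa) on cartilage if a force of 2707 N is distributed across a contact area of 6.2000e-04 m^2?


P = F / A
P = 2707 / 6.2000e-04
P = 4.3661e+06


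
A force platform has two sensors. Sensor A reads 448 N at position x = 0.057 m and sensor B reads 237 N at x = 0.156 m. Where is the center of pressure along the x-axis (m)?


COP_x = (F1*x1 + F2*x2) / (F1 + F2)
COP_x = (448*0.057 + 237*0.156) / (448 + 237)
Numerator = 62.5080
Denominator = 685
COP_x = 0.0913


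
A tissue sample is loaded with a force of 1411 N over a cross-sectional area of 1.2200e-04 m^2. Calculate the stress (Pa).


stress = F / A
stress = 1411 / 1.2200e-04
stress = 1.1566e+07


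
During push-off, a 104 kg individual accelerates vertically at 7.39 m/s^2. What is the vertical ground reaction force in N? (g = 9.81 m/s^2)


GRF = m * (g + a)
GRF = 104 * (9.81 + 7.39)
GRF = 104 * 17.2000
GRF = 1788.8000


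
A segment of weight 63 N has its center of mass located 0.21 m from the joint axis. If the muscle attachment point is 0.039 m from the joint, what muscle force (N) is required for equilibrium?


F_muscle = W * d_load / d_muscle
F_muscle = 63 * 0.21 / 0.039
Numerator = 13.2300
F_muscle = 339.2308


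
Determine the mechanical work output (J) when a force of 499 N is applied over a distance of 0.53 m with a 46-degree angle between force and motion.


W = F * d * cos(theta)
theta = 46 deg = 0.8029 rad
cos(theta) = 0.6947
W = 499 * 0.53 * 0.6947
W = 183.7163


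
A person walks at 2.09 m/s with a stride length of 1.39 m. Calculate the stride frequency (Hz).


f = v / stride_length
f = 2.09 / 1.39
f = 1.5036


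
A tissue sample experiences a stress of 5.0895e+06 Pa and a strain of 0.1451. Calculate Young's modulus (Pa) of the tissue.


E = stress / strain
E = 5.0895e+06 / 0.1451
E = 3.5076e+07


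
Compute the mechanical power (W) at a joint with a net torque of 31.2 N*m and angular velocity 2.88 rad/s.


P = M * omega
P = 31.2 * 2.88
P = 89.8560


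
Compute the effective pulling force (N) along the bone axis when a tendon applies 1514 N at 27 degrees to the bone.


F_eff = F_tendon * cos(theta)
theta = 27 deg = 0.4712 rad
cos(theta) = 0.8910
F_eff = 1514 * 0.8910
F_eff = 1348.9839


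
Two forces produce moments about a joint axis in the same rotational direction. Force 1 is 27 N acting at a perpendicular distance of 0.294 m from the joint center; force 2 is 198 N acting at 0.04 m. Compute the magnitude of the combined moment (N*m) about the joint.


M = F1 * d1 + F2 * d2
M = 27 * 0.294 + 198 * 0.04
M = 7.9380 + 7.9200
M = 15.8580


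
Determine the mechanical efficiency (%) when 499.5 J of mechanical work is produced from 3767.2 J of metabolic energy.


eta = (W_mech / E_meta) * 100
eta = (499.5 / 3767.2) * 100
ratio = 0.1326
eta = 13.2592


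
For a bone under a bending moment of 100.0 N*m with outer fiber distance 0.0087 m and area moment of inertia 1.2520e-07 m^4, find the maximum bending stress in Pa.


sigma = M * c / I
sigma = 100.0 * 0.0087 / 1.2520e-07
M * c = 0.8700
sigma = 6.9489e+06


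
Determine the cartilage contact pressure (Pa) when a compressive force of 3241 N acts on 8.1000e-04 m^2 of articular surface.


P = F / A
P = 3241 / 8.1000e-04
P = 4.0012e+06


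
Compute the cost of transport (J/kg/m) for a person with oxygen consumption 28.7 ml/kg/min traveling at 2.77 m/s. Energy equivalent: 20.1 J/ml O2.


Power per kg = VO2 * 20.1 / 60
Power per kg = 28.7 * 20.1 / 60 = 9.6145 W/kg
Cost = power_per_kg / speed
Cost = 9.6145 / 2.77
Cost = 3.4709


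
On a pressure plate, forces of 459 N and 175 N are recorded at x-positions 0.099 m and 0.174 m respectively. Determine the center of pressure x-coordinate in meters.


COP_x = (F1*x1 + F2*x2) / (F1 + F2)
COP_x = (459*0.099 + 175*0.174) / (459 + 175)
Numerator = 75.8910
Denominator = 634
COP_x = 0.1197


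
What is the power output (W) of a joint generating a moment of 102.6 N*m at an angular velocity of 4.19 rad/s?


P = M * omega
P = 102.6 * 4.19
P = 429.8940


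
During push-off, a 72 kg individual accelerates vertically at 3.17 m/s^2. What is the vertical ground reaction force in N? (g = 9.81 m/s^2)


GRF = m * (g + a)
GRF = 72 * (9.81 + 3.17)
GRF = 72 * 12.9800
GRF = 934.5600


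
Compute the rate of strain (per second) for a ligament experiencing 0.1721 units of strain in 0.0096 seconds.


strain_rate = delta_strain / delta_t
strain_rate = 0.1721 / 0.0096
strain_rate = 17.9271


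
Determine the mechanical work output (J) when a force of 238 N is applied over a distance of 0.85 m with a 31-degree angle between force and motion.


W = F * d * cos(theta)
theta = 31 deg = 0.5411 rad
cos(theta) = 0.8572
W = 238 * 0.85 * 0.8572
W = 173.4049


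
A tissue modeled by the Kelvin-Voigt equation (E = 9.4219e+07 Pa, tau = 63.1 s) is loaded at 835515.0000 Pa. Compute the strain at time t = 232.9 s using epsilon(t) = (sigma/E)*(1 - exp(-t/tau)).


epsilon(t) = (sigma/E) * (1 - exp(-t/tau))
sigma/E = 835515.0000 / 9.4219e+07 = 0.0089
exp(-t/tau) = exp(-232.9 / 63.1) = 0.0249
epsilon = 0.0089 * (1 - 0.0249)
epsilon = 0.0086


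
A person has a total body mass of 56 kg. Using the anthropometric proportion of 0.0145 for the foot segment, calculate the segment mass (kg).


m_segment = body_mass * fraction
m_segment = 56 * 0.0145
m_segment = 0.8120


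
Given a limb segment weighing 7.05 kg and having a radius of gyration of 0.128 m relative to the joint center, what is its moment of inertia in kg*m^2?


I = m * k^2
I = 7.05 * 0.128^2
k^2 = 0.0164
I = 0.1155


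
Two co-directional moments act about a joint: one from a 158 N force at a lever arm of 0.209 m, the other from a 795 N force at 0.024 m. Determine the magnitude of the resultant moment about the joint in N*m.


M = F1 * d1 + F2 * d2
M = 158 * 0.209 + 795 * 0.024
M = 33.0220 + 19.0800
M = 52.1020


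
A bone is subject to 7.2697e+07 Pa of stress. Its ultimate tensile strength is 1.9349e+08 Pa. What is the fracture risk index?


FRI = applied / ultimate
FRI = 7.2697e+07 / 1.9349e+08
FRI = 0.3757


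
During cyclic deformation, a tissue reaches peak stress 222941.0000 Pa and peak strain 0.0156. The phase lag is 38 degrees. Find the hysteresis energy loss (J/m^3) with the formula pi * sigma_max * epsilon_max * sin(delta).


E_loss = pi * sigma_max * epsilon_max * sin(delta)
delta = 38 deg = 0.6632 rad
sin(delta) = 0.6157
E_loss = pi * 222941.0000 * 0.0156 * 0.6157
E_loss = 6726.7671


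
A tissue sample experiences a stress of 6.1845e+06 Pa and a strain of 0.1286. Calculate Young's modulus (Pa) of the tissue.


E = stress / strain
E = 6.1845e+06 / 0.1286
E = 4.8091e+07


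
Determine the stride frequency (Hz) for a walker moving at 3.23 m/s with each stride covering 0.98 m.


f = v / stride_length
f = 3.23 / 0.98
f = 3.2959


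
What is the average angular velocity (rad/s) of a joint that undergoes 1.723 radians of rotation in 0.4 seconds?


omega = delta_theta / delta_t
omega = 1.723 / 0.4
omega = 4.3075


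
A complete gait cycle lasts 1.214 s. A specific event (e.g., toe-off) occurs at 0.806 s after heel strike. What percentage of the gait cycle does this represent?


pct = (event_time / cycle_time) * 100
pct = (0.806 / 1.214) * 100
ratio = 0.6639
pct = 66.3921


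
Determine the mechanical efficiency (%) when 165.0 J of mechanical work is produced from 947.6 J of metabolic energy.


eta = (W_mech / E_meta) * 100
eta = (165.0 / 947.6) * 100
ratio = 0.1741
eta = 17.4124


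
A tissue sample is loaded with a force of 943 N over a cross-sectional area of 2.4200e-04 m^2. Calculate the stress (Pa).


stress = F / A
stress = 943 / 2.4200e-04
stress = 3.8967e+06


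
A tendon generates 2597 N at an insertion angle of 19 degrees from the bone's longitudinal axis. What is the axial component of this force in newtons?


F_eff = F_tendon * cos(theta)
theta = 19 deg = 0.3316 rad
cos(theta) = 0.9455
F_eff = 2597 * 0.9455
F_eff = 2455.5117


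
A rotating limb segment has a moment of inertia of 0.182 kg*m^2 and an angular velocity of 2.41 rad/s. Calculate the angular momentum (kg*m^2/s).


L = I * omega
L = 0.182 * 2.41
L = 0.4386


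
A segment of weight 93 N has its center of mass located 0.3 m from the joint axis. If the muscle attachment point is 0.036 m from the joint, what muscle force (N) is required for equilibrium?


F_muscle = W * d_load / d_muscle
F_muscle = 93 * 0.3 / 0.036
Numerator = 27.9000
F_muscle = 775.0000


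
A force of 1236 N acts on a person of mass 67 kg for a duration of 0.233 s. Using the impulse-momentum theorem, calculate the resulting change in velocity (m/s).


J = F * dt = 1236 * 0.233 = 287.9880 N*s
delta_v = J / m
delta_v = 287.9880 / 67
delta_v = 4.2983


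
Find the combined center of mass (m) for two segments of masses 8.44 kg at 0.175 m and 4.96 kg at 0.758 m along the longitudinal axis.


COM = (m1*x1 + m2*x2) / (m1 + m2)
COM = (8.44*0.175 + 4.96*0.758) / (8.44 + 4.96)
Numerator = 5.2367
Denominator = 13.4000
COM = 0.3908


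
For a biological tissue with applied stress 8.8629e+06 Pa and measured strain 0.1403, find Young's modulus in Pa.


E = stress / strain
E = 8.8629e+06 / 0.1403
E = 6.3171e+07


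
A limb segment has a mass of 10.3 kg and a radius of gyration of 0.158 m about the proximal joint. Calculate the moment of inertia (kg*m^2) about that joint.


I = m * k^2
I = 10.3 * 0.158^2
k^2 = 0.0250
I = 0.2571


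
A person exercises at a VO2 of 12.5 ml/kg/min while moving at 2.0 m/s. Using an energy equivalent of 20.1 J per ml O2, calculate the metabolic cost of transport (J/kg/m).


Power per kg = VO2 * 20.1 / 60
Power per kg = 12.5 * 20.1 / 60 = 4.1875 W/kg
Cost = power_per_kg / speed
Cost = 4.1875 / 2.0
Cost = 2.0938


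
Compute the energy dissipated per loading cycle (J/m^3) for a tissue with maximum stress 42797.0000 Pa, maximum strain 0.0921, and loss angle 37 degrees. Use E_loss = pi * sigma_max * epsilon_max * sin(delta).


E_loss = pi * sigma_max * epsilon_max * sin(delta)
delta = 37 deg = 0.6458 rad
sin(delta) = 0.6018
E_loss = pi * 42797.0000 * 0.0921 * 0.6018
E_loss = 7452.2232


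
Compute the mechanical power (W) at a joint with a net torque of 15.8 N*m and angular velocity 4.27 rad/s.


P = M * omega
P = 15.8 * 4.27
P = 67.4660


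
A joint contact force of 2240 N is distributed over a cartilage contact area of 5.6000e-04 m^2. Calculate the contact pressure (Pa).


P = F / A
P = 2240 / 5.6000e-04
P = 4.0000e+06


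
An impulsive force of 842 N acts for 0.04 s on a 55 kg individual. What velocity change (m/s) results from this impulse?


J = F * dt = 842 * 0.04 = 33.6800 N*s
delta_v = J / m
delta_v = 33.6800 / 55
delta_v = 0.6124


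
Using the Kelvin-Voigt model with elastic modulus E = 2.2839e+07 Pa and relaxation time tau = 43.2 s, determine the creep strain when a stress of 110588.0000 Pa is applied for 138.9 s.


epsilon(t) = (sigma/E) * (1 - exp(-t/tau))
sigma/E = 110588.0000 / 2.2839e+07 = 0.0048
exp(-t/tau) = exp(-138.9 / 43.2) = 0.0401
epsilon = 0.0048 * (1 - 0.0401)
epsilon = 0.0046


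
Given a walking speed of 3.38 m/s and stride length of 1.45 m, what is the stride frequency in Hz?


f = v / stride_length
f = 3.38 / 1.45
f = 2.3310


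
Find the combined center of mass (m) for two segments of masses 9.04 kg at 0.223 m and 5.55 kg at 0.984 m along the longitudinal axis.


COM = (m1*x1 + m2*x2) / (m1 + m2)
COM = (9.04*0.223 + 5.55*0.984) / (9.04 + 5.55)
Numerator = 7.4771
Denominator = 14.5900
COM = 0.5125


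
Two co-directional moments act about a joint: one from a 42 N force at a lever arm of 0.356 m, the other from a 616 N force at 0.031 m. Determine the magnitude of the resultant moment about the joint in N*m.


M = F1 * d1 + F2 * d2
M = 42 * 0.356 + 616 * 0.031
M = 14.9520 + 19.0960
M = 34.0480


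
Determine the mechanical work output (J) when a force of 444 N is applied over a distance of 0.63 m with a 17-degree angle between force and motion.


W = F * d * cos(theta)
theta = 17 deg = 0.2967 rad
cos(theta) = 0.9563
W = 444 * 0.63 * 0.9563
W = 267.4976


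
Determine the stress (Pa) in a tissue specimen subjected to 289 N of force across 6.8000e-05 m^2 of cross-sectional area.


stress = F / A
stress = 289 / 6.8000e-05
stress = 4.2500e+06


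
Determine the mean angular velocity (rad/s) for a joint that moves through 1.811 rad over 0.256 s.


omega = delta_theta / delta_t
omega = 1.811 / 0.256
omega = 7.0742


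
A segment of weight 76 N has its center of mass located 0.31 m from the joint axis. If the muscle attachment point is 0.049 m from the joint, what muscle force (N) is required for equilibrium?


F_muscle = W * d_load / d_muscle
F_muscle = 76 * 0.31 / 0.049
Numerator = 23.5600
F_muscle = 480.8163


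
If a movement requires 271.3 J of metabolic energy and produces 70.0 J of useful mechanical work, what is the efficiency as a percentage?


eta = (W_mech / E_meta) * 100
eta = (70.0 / 271.3) * 100
ratio = 0.2580
eta = 25.8017


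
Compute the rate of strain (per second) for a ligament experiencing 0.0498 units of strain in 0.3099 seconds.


strain_rate = delta_strain / delta_t
strain_rate = 0.0498 / 0.3099
strain_rate = 0.1607


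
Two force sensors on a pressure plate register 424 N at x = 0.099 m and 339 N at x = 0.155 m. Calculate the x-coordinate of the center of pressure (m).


COP_x = (F1*x1 + F2*x2) / (F1 + F2)
COP_x = (424*0.099 + 339*0.155) / (424 + 339)
Numerator = 94.5210
Denominator = 763
COP_x = 0.1239


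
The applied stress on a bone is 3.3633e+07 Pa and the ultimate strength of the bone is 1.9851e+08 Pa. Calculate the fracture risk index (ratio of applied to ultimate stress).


FRI = applied / ultimate
FRI = 3.3633e+07 / 1.9851e+08
FRI = 0.1694


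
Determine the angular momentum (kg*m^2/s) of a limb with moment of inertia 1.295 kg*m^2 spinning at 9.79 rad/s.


L = I * omega
L = 1.295 * 9.79
L = 12.6780


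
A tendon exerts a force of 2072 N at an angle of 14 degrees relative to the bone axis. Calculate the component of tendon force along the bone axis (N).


F_eff = F_tendon * cos(theta)
theta = 14 deg = 0.2443 rad
cos(theta) = 0.9703
F_eff = 2072 * 0.9703
F_eff = 2010.4527


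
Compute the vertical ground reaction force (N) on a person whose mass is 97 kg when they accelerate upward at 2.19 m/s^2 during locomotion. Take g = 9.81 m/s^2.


GRF = m * (g + a)
GRF = 97 * (9.81 + 2.19)
GRF = 97 * 12.0000
GRF = 1164.0000


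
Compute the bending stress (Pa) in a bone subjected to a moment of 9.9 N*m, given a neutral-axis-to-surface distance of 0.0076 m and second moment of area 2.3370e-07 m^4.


sigma = M * c / I
sigma = 9.9 * 0.0076 / 2.3370e-07
M * c = 0.0752
sigma = 321951.2195


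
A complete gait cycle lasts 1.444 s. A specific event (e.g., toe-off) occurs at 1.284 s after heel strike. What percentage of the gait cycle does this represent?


pct = (event_time / cycle_time) * 100
pct = (1.284 / 1.444) * 100
ratio = 0.8892
pct = 88.9197


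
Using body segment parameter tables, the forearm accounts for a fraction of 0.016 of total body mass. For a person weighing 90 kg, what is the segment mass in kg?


m_segment = body_mass * fraction
m_segment = 90 * 0.016
m_segment = 1.4400


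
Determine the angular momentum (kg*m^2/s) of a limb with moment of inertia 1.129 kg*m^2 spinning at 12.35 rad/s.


L = I * omega
L = 1.129 * 12.35
L = 13.9431


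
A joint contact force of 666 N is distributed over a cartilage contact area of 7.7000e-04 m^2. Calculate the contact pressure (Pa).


P = F / A
P = 666 / 7.7000e-04
P = 864935.0649


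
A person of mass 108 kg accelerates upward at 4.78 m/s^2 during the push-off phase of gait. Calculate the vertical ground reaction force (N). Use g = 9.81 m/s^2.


GRF = m * (g + a)
GRF = 108 * (9.81 + 4.78)
GRF = 108 * 14.5900
GRF = 1575.7200


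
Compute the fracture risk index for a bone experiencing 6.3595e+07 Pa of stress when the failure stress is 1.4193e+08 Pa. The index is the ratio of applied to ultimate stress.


FRI = applied / ultimate
FRI = 6.3595e+07 / 1.4193e+08
FRI = 0.4481


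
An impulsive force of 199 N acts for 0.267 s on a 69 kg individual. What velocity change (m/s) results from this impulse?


J = F * dt = 199 * 0.267 = 53.1330 N*s
delta_v = J / m
delta_v = 53.1330 / 69
delta_v = 0.7700


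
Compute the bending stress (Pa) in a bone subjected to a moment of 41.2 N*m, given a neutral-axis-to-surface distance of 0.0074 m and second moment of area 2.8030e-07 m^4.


sigma = M * c / I
sigma = 41.2 * 0.0074 / 2.8030e-07
M * c = 0.3049
sigma = 1.0877e+06


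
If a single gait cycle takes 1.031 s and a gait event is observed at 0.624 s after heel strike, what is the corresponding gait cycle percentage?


pct = (event_time / cycle_time) * 100
pct = (0.624 / 1.031) * 100
ratio = 0.6052
pct = 60.5238


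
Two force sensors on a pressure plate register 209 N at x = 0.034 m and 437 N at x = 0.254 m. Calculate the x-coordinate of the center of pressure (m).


COP_x = (F1*x1 + F2*x2) / (F1 + F2)
COP_x = (209*0.034 + 437*0.254) / (209 + 437)
Numerator = 118.1040
Denominator = 646
COP_x = 0.1828


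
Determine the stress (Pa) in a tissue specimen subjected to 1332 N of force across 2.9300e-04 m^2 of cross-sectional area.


stress = F / A
stress = 1332 / 2.9300e-04
stress = 4.5461e+06


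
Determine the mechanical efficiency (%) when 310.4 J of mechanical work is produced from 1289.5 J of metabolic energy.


eta = (W_mech / E_meta) * 100
eta = (310.4 / 1289.5) * 100
ratio = 0.2407
eta = 24.0713


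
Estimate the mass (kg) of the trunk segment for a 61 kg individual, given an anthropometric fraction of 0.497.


m_segment = body_mass * fraction
m_segment = 61 * 0.497
m_segment = 30.3170


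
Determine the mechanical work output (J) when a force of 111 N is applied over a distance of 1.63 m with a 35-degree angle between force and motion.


W = F * d * cos(theta)
theta = 35 deg = 0.6109 rad
cos(theta) = 0.8192
W = 111 * 1.63 * 0.8192
W = 148.2092


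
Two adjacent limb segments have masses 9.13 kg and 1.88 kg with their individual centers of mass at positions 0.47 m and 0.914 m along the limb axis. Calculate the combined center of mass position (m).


COM = (m1*x1 + m2*x2) / (m1 + m2)
COM = (9.13*0.47 + 1.88*0.914) / (9.13 + 1.88)
Numerator = 6.0094
Denominator = 11.0100
COM = 0.5458


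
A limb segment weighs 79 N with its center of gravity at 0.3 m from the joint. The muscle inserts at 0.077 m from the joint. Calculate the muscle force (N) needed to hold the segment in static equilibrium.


F_muscle = W * d_load / d_muscle
F_muscle = 79 * 0.3 / 0.077
Numerator = 23.7000
F_muscle = 307.7922


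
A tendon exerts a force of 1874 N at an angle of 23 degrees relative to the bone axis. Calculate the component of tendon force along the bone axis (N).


F_eff = F_tendon * cos(theta)
theta = 23 deg = 0.4014 rad
cos(theta) = 0.9205
F_eff = 1874 * 0.9205
F_eff = 1725.0261


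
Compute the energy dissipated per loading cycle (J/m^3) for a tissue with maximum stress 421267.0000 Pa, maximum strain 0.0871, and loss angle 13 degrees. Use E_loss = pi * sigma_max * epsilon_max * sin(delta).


E_loss = pi * sigma_max * epsilon_max * sin(delta)
delta = 13 deg = 0.2269 rad
sin(delta) = 0.2250
E_loss = pi * 421267.0000 * 0.0871 * 0.2250
E_loss = 25930.6558


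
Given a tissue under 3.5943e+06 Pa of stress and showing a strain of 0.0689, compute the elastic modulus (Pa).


E = stress / strain
E = 3.5943e+06 / 0.0689
E = 5.2167e+07


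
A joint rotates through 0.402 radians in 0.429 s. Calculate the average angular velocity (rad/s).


omega = delta_theta / delta_t
omega = 0.402 / 0.429
omega = 0.9371


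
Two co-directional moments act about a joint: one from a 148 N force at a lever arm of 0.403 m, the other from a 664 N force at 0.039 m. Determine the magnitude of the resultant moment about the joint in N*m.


M = F1 * d1 + F2 * d2
M = 148 * 0.403 + 664 * 0.039
M = 59.6440 + 25.8960
M = 85.5400


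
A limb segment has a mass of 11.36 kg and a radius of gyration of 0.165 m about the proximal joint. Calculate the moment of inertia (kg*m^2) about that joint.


I = m * k^2
I = 11.36 * 0.165^2
k^2 = 0.0272
I = 0.3093


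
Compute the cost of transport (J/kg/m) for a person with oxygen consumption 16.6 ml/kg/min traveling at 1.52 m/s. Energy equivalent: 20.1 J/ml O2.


Power per kg = VO2 * 20.1 / 60
Power per kg = 16.6 * 20.1 / 60 = 5.5610 W/kg
Cost = power_per_kg / speed
Cost = 5.5610 / 1.52
Cost = 3.6586


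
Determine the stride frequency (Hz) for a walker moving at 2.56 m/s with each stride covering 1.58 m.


f = v / stride_length
f = 2.56 / 1.58
f = 1.6203


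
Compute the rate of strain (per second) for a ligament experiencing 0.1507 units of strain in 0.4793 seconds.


strain_rate = delta_strain / delta_t
strain_rate = 0.1507 / 0.4793
strain_rate = 0.3144


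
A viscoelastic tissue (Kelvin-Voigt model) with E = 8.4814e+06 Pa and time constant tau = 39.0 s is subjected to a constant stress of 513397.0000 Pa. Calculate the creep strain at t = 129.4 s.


epsilon(t) = (sigma/E) * (1 - exp(-t/tau))
sigma/E = 513397.0000 / 8.4814e+06 = 0.0605
exp(-t/tau) = exp(-129.4 / 39.0) = 0.0362
epsilon = 0.0605 * (1 - 0.0362)
epsilon = 0.0583


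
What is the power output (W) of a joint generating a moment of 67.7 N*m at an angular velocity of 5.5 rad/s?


P = M * omega
P = 67.7 * 5.5
P = 372.3500


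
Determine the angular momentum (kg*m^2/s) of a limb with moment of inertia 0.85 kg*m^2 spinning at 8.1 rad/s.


L = I * omega
L = 0.85 * 8.1
L = 6.8850


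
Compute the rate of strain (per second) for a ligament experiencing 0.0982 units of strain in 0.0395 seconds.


strain_rate = delta_strain / delta_t
strain_rate = 0.0982 / 0.0395
strain_rate = 2.4861


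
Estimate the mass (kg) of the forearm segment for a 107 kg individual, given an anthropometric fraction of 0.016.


m_segment = body_mass * fraction
m_segment = 107 * 0.016
m_segment = 1.7120


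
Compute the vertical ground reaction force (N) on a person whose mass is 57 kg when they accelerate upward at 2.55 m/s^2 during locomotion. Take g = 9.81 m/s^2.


GRF = m * (g + a)
GRF = 57 * (9.81 + 2.55)
GRF = 57 * 12.3600
GRF = 704.5200


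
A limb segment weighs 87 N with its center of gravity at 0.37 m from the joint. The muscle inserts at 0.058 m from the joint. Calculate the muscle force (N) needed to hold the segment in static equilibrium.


F_muscle = W * d_load / d_muscle
F_muscle = 87 * 0.37 / 0.058
Numerator = 32.1900
F_muscle = 555.0000


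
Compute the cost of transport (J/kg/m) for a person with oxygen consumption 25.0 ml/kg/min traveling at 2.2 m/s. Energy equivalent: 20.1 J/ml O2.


Power per kg = VO2 * 20.1 / 60
Power per kg = 25.0 * 20.1 / 60 = 8.3750 W/kg
Cost = power_per_kg / speed
Cost = 8.3750 / 2.2
Cost = 3.8068


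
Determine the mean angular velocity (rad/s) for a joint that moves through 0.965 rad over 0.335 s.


omega = delta_theta / delta_t
omega = 0.965 / 0.335
omega = 2.8806


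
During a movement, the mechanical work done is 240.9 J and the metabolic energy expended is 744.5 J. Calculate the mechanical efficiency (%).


eta = (W_mech / E_meta) * 100
eta = (240.9 / 744.5) * 100
ratio = 0.3236
eta = 32.3573


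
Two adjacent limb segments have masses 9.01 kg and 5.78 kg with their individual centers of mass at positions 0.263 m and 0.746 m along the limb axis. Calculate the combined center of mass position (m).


COM = (m1*x1 + m2*x2) / (m1 + m2)
COM = (9.01*0.263 + 5.78*0.746) / (9.01 + 5.78)
Numerator = 6.6815
Denominator = 14.7900
COM = 0.4518


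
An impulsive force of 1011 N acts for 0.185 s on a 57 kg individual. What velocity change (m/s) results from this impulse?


J = F * dt = 1011 * 0.185 = 187.0350 N*s
delta_v = J / m
delta_v = 187.0350 / 57
delta_v = 3.2813


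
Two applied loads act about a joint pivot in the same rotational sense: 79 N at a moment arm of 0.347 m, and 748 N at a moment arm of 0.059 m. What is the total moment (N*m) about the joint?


M = F1 * d1 + F2 * d2
M = 79 * 0.347 + 748 * 0.059
M = 27.4130 + 44.1320
M = 71.5450


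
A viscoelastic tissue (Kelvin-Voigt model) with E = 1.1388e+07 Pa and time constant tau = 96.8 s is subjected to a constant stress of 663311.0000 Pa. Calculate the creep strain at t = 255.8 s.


epsilon(t) = (sigma/E) * (1 - exp(-t/tau))
sigma/E = 663311.0000 / 1.1388e+07 = 0.0582
exp(-t/tau) = exp(-255.8 / 96.8) = 0.0712
epsilon = 0.0582 * (1 - 0.0712)
epsilon = 0.0541


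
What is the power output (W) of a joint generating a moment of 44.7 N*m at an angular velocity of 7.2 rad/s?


P = M * omega
P = 44.7 * 7.2
P = 321.8400


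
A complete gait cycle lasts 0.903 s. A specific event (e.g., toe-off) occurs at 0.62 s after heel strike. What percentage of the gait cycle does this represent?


pct = (event_time / cycle_time) * 100
pct = (0.62 / 0.903) * 100
ratio = 0.6866
pct = 68.6600


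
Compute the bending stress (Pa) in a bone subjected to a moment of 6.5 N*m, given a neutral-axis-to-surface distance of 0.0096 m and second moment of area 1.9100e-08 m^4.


sigma = M * c / I
sigma = 6.5 * 0.0096 / 1.9100e-08
M * c = 0.0624
sigma = 3.2670e+06


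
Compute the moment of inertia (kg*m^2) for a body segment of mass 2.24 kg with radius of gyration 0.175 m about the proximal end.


I = m * k^2
I = 2.24 * 0.175^2
k^2 = 0.0306
I = 0.0686


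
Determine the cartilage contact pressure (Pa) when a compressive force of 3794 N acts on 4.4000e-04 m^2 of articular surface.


P = F / A
P = 3794 / 4.4000e-04
P = 8.6227e+06


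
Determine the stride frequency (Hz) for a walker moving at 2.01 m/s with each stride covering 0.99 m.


f = v / stride_length
f = 2.01 / 0.99
f = 2.0303


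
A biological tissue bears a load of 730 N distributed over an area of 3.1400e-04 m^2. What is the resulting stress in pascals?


stress = F / A
stress = 730 / 3.1400e-04
stress = 2.3248e+06


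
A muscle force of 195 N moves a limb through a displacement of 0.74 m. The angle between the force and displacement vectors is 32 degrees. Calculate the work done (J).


W = F * d * cos(theta)
theta = 32 deg = 0.5585 rad
cos(theta) = 0.8480
W = 195 * 0.74 * 0.8480
W = 122.3733


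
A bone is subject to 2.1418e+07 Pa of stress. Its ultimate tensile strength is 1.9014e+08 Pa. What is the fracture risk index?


FRI = applied / ultimate
FRI = 2.1418e+07 / 1.9014e+08
FRI = 0.1126


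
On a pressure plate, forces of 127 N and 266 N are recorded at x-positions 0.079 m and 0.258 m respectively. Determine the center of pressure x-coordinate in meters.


COP_x = (F1*x1 + F2*x2) / (F1 + F2)
COP_x = (127*0.079 + 266*0.258) / (127 + 266)
Numerator = 78.6610
Denominator = 393
COP_x = 0.2002


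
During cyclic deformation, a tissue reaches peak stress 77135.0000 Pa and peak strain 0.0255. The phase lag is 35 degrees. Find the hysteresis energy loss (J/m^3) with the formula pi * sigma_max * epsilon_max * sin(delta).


E_loss = pi * sigma_max * epsilon_max * sin(delta)
delta = 35 deg = 0.6109 rad
sin(delta) = 0.5736
E_loss = pi * 77135.0000 * 0.0255 * 0.5736
E_loss = 3544.3193


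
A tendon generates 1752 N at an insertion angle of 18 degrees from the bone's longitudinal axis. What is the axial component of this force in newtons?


F_eff = F_tendon * cos(theta)
theta = 18 deg = 0.3142 rad
cos(theta) = 0.9511
F_eff = 1752 * 0.9511
F_eff = 1666.2510


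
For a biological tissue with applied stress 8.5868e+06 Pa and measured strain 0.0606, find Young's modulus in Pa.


E = stress / strain
E = 8.5868e+06 / 0.0606
E = 1.4170e+08


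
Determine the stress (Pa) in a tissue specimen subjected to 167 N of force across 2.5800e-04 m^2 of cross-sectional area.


stress = F / A
stress = 167 / 2.5800e-04
stress = 647286.8217


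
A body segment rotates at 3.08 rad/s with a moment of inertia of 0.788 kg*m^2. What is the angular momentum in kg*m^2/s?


L = I * omega
L = 0.788 * 3.08
L = 2.4270


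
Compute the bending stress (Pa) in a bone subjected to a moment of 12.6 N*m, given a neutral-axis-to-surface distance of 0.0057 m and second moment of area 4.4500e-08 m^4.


sigma = M * c / I
sigma = 12.6 * 0.0057 / 4.4500e-08
M * c = 0.0718
sigma = 1.6139e+06


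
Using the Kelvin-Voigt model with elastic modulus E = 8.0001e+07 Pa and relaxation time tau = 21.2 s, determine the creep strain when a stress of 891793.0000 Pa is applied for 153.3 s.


epsilon(t) = (sigma/E) * (1 - exp(-t/tau))
sigma/E = 891793.0000 / 8.0001e+07 = 0.0111
exp(-t/tau) = exp(-153.3 / 21.2) = 7.2370e-04
epsilon = 0.0111 * (1 - 7.2370e-04)
epsilon = 0.0111


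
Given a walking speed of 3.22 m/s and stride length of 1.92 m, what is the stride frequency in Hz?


f = v / stride_length
f = 3.22 / 1.92
f = 1.6771


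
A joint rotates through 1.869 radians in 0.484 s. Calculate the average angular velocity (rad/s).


omega = delta_theta / delta_t
omega = 1.869 / 0.484
omega = 3.8616


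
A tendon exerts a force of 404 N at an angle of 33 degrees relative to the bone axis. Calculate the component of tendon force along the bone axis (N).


F_eff = F_tendon * cos(theta)
theta = 33 deg = 0.5760 rad
cos(theta) = 0.8387
F_eff = 404 * 0.8387
F_eff = 338.8229


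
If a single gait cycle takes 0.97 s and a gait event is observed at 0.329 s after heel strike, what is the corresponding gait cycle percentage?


pct = (event_time / cycle_time) * 100
pct = (0.329 / 0.97) * 100
ratio = 0.3392
pct = 33.9175


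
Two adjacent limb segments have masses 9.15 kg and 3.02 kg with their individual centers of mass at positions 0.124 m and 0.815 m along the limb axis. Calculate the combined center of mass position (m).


COM = (m1*x1 + m2*x2) / (m1 + m2)
COM = (9.15*0.124 + 3.02*0.815) / (9.15 + 3.02)
Numerator = 3.5959
Denominator = 12.1700
COM = 0.2955


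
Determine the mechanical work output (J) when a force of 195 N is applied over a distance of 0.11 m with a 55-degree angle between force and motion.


W = F * d * cos(theta)
theta = 55 deg = 0.9599 rad
cos(theta) = 0.5736
W = 195 * 0.11 * 0.5736
W = 12.3032


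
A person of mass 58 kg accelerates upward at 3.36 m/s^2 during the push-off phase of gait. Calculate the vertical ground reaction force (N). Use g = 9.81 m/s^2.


GRF = m * (g + a)
GRF = 58 * (9.81 + 3.36)
GRF = 58 * 13.1700
GRF = 763.8600


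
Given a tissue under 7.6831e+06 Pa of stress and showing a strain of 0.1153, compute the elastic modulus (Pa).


E = stress / strain
E = 7.6831e+06 / 0.1153
E = 6.6636e+07


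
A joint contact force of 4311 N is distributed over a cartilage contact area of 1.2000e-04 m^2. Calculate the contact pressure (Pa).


P = F / A
P = 4311 / 1.2000e-04
P = 3.5925e+07


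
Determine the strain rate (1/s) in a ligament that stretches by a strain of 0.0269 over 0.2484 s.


strain_rate = delta_strain / delta_t
strain_rate = 0.0269 / 0.2484
strain_rate = 0.1083


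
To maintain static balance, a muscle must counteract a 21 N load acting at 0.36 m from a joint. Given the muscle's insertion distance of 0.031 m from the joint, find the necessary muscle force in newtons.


F_muscle = W * d_load / d_muscle
F_muscle = 21 * 0.36 / 0.031
Numerator = 7.5600
F_muscle = 243.8710


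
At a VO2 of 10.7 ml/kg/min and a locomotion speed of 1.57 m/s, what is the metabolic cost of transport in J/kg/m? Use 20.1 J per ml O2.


Power per kg = VO2 * 20.1 / 60
Power per kg = 10.7 * 20.1 / 60 = 3.5845 W/kg
Cost = power_per_kg / speed
Cost = 3.5845 / 1.57
Cost = 2.2831


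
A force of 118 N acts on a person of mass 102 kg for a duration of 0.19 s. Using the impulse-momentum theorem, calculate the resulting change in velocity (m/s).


J = F * dt = 118 * 0.19 = 22.4200 N*s
delta_v = J / m
delta_v = 22.4200 / 102
delta_v = 0.2198


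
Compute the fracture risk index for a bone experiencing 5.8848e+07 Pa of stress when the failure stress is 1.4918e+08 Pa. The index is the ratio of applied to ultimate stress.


FRI = applied / ultimate
FRI = 5.8848e+07 / 1.4918e+08
FRI = 0.3945


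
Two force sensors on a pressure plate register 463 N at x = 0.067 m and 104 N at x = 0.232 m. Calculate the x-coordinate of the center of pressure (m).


COP_x = (F1*x1 + F2*x2) / (F1 + F2)
COP_x = (463*0.067 + 104*0.232) / (463 + 104)
Numerator = 55.1490
Denominator = 567
COP_x = 0.0973


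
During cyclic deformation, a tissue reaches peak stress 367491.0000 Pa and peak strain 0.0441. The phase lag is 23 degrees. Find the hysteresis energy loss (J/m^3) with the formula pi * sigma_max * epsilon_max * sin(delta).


E_loss = pi * sigma_max * epsilon_max * sin(delta)
delta = 23 deg = 0.4014 rad
sin(delta) = 0.3907
E_loss = pi * 367491.0000 * 0.0441 * 0.3907
E_loss = 19893.5908


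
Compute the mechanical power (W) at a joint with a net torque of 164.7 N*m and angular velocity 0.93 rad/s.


P = M * omega
P = 164.7 * 0.93
P = 153.1710


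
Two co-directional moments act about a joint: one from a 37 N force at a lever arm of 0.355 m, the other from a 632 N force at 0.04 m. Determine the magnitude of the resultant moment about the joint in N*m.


M = F1 * d1 + F2 * d2
M = 37 * 0.355 + 632 * 0.04
M = 13.1350 + 25.2800
M = 38.4150


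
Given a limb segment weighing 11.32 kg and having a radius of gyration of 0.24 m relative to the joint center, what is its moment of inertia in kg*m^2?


I = m * k^2
I = 11.32 * 0.24^2
k^2 = 0.0576
I = 0.6520


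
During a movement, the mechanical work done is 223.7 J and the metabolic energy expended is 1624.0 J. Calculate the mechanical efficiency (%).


eta = (W_mech / E_meta) * 100
eta = (223.7 / 1624.0) * 100
ratio = 0.1377
eta = 13.7746


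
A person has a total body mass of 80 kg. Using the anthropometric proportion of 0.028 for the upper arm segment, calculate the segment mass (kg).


m_segment = body_mass * fraction
m_segment = 80 * 0.028
m_segment = 2.2400


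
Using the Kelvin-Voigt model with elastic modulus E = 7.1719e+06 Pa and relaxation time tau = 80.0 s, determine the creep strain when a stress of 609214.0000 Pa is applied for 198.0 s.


epsilon(t) = (sigma/E) * (1 - exp(-t/tau))
sigma/E = 609214.0000 / 7.1719e+06 = 0.0849
exp(-t/tau) = exp(-198.0 / 80.0) = 0.0842
epsilon = 0.0849 * (1 - 0.0842)
epsilon = 0.0778


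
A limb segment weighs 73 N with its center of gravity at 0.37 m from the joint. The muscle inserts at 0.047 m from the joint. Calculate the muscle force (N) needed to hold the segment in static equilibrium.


F_muscle = W * d_load / d_muscle
F_muscle = 73 * 0.37 / 0.047
Numerator = 27.0100
F_muscle = 574.6809


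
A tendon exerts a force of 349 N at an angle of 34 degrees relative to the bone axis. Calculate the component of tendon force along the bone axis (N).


F_eff = F_tendon * cos(theta)
theta = 34 deg = 0.5934 rad
cos(theta) = 0.8290
F_eff = 349 * 0.8290
F_eff = 289.3341


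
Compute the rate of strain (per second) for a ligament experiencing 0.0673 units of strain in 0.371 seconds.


strain_rate = delta_strain / delta_t
strain_rate = 0.0673 / 0.371
strain_rate = 0.1814


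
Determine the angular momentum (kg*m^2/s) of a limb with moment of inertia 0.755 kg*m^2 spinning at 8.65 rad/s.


L = I * omega
L = 0.755 * 8.65
L = 6.5308


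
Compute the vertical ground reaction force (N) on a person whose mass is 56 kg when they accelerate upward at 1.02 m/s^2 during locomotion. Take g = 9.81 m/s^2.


GRF = m * (g + a)
GRF = 56 * (9.81 + 1.02)
GRF = 56 * 10.8300
GRF = 606.4800


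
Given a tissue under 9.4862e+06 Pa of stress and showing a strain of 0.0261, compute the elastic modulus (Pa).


E = stress / strain
E = 9.4862e+06 / 0.0261
E = 3.6346e+08


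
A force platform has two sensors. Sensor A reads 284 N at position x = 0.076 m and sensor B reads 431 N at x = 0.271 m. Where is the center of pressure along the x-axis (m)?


COP_x = (F1*x1 + F2*x2) / (F1 + F2)
COP_x = (284*0.076 + 431*0.271) / (284 + 431)
Numerator = 138.3850
Denominator = 715
COP_x = 0.1935


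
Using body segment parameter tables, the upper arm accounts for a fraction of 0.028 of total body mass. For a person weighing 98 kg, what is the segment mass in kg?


m_segment = body_mass * fraction
m_segment = 98 * 0.028
m_segment = 2.7440


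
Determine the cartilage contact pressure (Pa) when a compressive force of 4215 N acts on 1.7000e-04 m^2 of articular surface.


P = F / A
P = 4215 / 1.7000e-04
P = 2.4794e+07


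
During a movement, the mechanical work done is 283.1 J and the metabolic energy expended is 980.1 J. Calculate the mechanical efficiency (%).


eta = (W_mech / E_meta) * 100
eta = (283.1 / 980.1) * 100
ratio = 0.2888
eta = 28.8848


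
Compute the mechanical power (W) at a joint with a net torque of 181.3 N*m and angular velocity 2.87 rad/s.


P = M * omega
P = 181.3 * 2.87
P = 520.3310


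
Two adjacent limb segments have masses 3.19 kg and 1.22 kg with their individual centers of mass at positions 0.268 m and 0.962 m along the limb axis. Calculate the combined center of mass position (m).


COM = (m1*x1 + m2*x2) / (m1 + m2)
COM = (3.19*0.268 + 1.22*0.962) / (3.19 + 1.22)
Numerator = 2.0286
Denominator = 4.4100
COM = 0.4600
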